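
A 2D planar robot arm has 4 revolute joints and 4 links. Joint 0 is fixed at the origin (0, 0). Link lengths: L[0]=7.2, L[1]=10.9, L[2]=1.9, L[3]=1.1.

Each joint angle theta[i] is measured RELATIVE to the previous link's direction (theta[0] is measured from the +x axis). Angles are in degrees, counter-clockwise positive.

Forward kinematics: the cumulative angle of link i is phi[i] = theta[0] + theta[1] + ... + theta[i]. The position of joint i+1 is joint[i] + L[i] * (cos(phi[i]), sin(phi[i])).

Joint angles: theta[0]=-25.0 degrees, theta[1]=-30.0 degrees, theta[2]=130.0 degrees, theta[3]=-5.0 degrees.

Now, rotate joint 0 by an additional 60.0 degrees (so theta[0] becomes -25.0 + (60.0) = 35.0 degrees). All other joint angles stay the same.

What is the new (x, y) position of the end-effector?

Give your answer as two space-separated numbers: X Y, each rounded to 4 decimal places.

joint[0] = (0.0000, 0.0000)  (base)
link 0: phi[0] = 35 = 35 deg
  cos(35 deg) = 0.8192, sin(35 deg) = 0.5736
  joint[1] = (0.0000, 0.0000) + 7.2 * (0.8192, 0.5736) = (0.0000 + 5.8979, 0.0000 + 4.1298) = (5.8979, 4.1298)
link 1: phi[1] = 35 + -30 = 5 deg
  cos(5 deg) = 0.9962, sin(5 deg) = 0.0872
  joint[2] = (5.8979, 4.1298) + 10.9 * (0.9962, 0.0872) = (5.8979 + 10.8585, 4.1298 + 0.9500) = (16.7564, 5.0797)
link 2: phi[2] = 35 + -30 + 130 = 135 deg
  cos(135 deg) = -0.7071, sin(135 deg) = 0.7071
  joint[3] = (16.7564, 5.0797) + 1.9 * (-0.7071, 0.7071) = (16.7564 + -1.3435, 5.0797 + 1.3435) = (15.4129, 6.4233)
link 3: phi[3] = 35 + -30 + 130 + -5 = 130 deg
  cos(130 deg) = -0.6428, sin(130 deg) = 0.7660
  joint[4] = (15.4129, 6.4233) + 1.1 * (-0.6428, 0.7660) = (15.4129 + -0.7071, 6.4233 + 0.8426) = (14.7058, 7.2659)
End effector: (14.7058, 7.2659)

Answer: 14.7058 7.2659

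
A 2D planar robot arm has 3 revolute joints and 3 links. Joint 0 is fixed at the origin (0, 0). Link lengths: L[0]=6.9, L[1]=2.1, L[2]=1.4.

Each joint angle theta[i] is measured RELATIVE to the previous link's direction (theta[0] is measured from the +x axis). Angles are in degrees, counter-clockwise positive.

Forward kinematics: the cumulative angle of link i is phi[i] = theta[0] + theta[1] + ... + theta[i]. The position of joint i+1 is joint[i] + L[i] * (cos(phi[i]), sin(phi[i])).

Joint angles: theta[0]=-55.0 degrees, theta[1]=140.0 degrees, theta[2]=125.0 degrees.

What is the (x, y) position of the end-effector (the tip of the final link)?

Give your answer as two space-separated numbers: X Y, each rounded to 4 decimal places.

Answer: 2.9283 -4.2601

Derivation:
joint[0] = (0.0000, 0.0000)  (base)
link 0: phi[0] = -55 = -55 deg
  cos(-55 deg) = 0.5736, sin(-55 deg) = -0.8192
  joint[1] = (0.0000, 0.0000) + 6.9 * (0.5736, -0.8192) = (0.0000 + 3.9577, 0.0000 + -5.6521) = (3.9577, -5.6521)
link 1: phi[1] = -55 + 140 = 85 deg
  cos(85 deg) = 0.0872, sin(85 deg) = 0.9962
  joint[2] = (3.9577, -5.6521) + 2.1 * (0.0872, 0.9962) = (3.9577 + 0.1830, -5.6521 + 2.0920) = (4.1407, -3.5601)
link 2: phi[2] = -55 + 140 + 125 = 210 deg
  cos(210 deg) = -0.8660, sin(210 deg) = -0.5000
  joint[3] = (4.1407, -3.5601) + 1.4 * (-0.8660, -0.5000) = (4.1407 + -1.2124, -3.5601 + -0.7000) = (2.9283, -4.2601)
End effector: (2.9283, -4.2601)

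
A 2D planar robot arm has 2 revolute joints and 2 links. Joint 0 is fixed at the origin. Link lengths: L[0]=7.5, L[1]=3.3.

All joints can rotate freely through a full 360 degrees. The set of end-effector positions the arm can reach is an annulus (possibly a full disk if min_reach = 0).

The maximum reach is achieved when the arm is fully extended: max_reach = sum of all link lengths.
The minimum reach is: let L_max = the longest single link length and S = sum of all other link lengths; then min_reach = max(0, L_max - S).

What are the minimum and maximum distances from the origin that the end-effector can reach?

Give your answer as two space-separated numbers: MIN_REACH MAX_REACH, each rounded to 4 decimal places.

Answer: 4.2000 10.8000

Derivation:
Link lengths: [7.5, 3.3]
max_reach = 7.5 + 3.3 = 10.8
L_max = max([7.5, 3.3]) = 7.5
S (sum of others) = 10.8 - 7.5 = 3.3
min_reach = max(0, 7.5 - 3.3) = max(0, 4.2) = 4.2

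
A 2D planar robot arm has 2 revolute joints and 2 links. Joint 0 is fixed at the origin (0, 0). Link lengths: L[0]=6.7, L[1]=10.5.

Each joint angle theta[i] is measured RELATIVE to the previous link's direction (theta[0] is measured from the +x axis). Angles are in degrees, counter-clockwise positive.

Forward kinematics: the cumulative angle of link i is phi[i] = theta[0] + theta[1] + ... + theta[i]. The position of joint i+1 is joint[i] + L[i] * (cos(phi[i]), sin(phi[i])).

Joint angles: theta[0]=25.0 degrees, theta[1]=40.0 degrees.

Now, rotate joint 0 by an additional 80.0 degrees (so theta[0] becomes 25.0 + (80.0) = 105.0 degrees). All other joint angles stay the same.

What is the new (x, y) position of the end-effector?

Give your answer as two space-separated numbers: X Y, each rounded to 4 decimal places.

joint[0] = (0.0000, 0.0000)  (base)
link 0: phi[0] = 105 = 105 deg
  cos(105 deg) = -0.2588, sin(105 deg) = 0.9659
  joint[1] = (0.0000, 0.0000) + 6.7 * (-0.2588, 0.9659) = (0.0000 + -1.7341, 0.0000 + 6.4717) = (-1.7341, 6.4717)
link 1: phi[1] = 105 + 40 = 145 deg
  cos(145 deg) = -0.8192, sin(145 deg) = 0.5736
  joint[2] = (-1.7341, 6.4717) + 10.5 * (-0.8192, 0.5736) = (-1.7341 + -8.6011, 6.4717 + 6.0226) = (-10.3352, 12.4943)
End effector: (-10.3352, 12.4943)

Answer: -10.3352 12.4943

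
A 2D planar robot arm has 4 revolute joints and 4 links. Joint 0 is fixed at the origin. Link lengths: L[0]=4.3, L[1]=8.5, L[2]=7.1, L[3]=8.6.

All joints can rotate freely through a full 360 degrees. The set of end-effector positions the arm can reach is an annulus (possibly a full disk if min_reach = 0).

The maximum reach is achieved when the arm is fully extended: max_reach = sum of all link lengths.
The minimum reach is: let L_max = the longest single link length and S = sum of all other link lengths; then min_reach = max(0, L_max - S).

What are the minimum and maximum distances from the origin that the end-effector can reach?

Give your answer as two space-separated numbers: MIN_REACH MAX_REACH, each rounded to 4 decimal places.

Answer: 0.0000 28.5000

Derivation:
Link lengths: [4.3, 8.5, 7.1, 8.6]
max_reach = 4.3 + 8.5 + 7.1 + 8.6 = 28.5
L_max = max([4.3, 8.5, 7.1, 8.6]) = 8.6
S (sum of others) = 28.5 - 8.6 = 19.9
min_reach = max(0, 8.6 - 19.9) = max(0, -11.3) = 0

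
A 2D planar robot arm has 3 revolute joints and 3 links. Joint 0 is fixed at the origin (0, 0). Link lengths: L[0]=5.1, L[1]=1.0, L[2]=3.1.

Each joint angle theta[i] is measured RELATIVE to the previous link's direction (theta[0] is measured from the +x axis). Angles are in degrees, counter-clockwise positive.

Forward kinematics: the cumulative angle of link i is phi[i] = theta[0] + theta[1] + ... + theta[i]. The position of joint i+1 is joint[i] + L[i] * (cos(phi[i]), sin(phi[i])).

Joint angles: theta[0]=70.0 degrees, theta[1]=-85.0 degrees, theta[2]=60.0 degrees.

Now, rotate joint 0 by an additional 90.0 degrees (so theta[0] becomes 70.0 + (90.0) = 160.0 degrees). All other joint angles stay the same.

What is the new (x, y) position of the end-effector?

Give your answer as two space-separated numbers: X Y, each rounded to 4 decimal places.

joint[0] = (0.0000, 0.0000)  (base)
link 0: phi[0] = 160 = 160 deg
  cos(160 deg) = -0.9397, sin(160 deg) = 0.3420
  joint[1] = (0.0000, 0.0000) + 5.1 * (-0.9397, 0.3420) = (0.0000 + -4.7924, 0.0000 + 1.7443) = (-4.7924, 1.7443)
link 1: phi[1] = 160 + -85 = 75 deg
  cos(75 deg) = 0.2588, sin(75 deg) = 0.9659
  joint[2] = (-4.7924, 1.7443) + 1 * (0.2588, 0.9659) = (-4.7924 + 0.2588, 1.7443 + 0.9659) = (-4.5336, 2.7102)
link 2: phi[2] = 160 + -85 + 60 = 135 deg
  cos(135 deg) = -0.7071, sin(135 deg) = 0.7071
  joint[3] = (-4.5336, 2.7102) + 3.1 * (-0.7071, 0.7071) = (-4.5336 + -2.1920, 2.7102 + 2.1920) = (-6.7256, 4.9023)
End effector: (-6.7256, 4.9023)

Answer: -6.7256 4.9023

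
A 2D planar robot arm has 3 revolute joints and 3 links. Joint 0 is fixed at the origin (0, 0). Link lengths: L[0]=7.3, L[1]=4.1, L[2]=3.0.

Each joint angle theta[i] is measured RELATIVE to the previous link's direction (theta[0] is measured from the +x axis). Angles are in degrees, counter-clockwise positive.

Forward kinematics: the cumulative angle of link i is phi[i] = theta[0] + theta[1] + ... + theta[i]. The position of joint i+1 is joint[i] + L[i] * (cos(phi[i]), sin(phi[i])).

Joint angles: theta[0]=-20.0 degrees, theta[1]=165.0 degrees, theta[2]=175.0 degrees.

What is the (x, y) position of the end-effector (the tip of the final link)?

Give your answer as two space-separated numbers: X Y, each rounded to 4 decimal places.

Answer: 5.7994 -2.0734

Derivation:
joint[0] = (0.0000, 0.0000)  (base)
link 0: phi[0] = -20 = -20 deg
  cos(-20 deg) = 0.9397, sin(-20 deg) = -0.3420
  joint[1] = (0.0000, 0.0000) + 7.3 * (0.9397, -0.3420) = (0.0000 + 6.8598, 0.0000 + -2.4967) = (6.8598, -2.4967)
link 1: phi[1] = -20 + 165 = 145 deg
  cos(145 deg) = -0.8192, sin(145 deg) = 0.5736
  joint[2] = (6.8598, -2.4967) + 4.1 * (-0.8192, 0.5736) = (6.8598 + -3.3585, -2.4967 + 2.3517) = (3.5012, -0.1451)
link 2: phi[2] = -20 + 165 + 175 = 320 deg
  cos(320 deg) = 0.7660, sin(320 deg) = -0.6428
  joint[3] = (3.5012, -0.1451) + 3 * (0.7660, -0.6428) = (3.5012 + 2.2981, -0.1451 + -1.9284) = (5.7994, -2.0734)
End effector: (5.7994, -2.0734)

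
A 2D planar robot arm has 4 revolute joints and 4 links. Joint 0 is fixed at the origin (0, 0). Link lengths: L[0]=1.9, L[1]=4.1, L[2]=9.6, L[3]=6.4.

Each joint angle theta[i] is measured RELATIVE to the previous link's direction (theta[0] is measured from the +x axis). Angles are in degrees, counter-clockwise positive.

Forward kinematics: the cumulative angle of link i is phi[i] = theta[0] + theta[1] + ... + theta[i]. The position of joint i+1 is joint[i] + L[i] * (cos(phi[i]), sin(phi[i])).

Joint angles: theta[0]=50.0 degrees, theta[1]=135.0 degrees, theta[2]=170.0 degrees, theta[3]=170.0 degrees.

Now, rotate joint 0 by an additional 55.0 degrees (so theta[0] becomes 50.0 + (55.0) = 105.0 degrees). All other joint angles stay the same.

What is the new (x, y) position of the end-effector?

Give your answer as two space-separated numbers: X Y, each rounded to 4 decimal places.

Answer: -1.2737 1.5247

Derivation:
joint[0] = (0.0000, 0.0000)  (base)
link 0: phi[0] = 105 = 105 deg
  cos(105 deg) = -0.2588, sin(105 deg) = 0.9659
  joint[1] = (0.0000, 0.0000) + 1.9 * (-0.2588, 0.9659) = (0.0000 + -0.4918, 0.0000 + 1.8353) = (-0.4918, 1.8353)
link 1: phi[1] = 105 + 135 = 240 deg
  cos(240 deg) = -0.5000, sin(240 deg) = -0.8660
  joint[2] = (-0.4918, 1.8353) + 4.1 * (-0.5000, -0.8660) = (-0.4918 + -2.0500, 1.8353 + -3.5507) = (-2.5418, -1.7154)
link 2: phi[2] = 105 + 135 + 170 = 410 deg
  cos(410 deg) = 0.6428, sin(410 deg) = 0.7660
  joint[3] = (-2.5418, -1.7154) + 9.6 * (0.6428, 0.7660) = (-2.5418 + 6.1708, -1.7154 + 7.3540) = (3.6290, 5.6386)
link 3: phi[3] = 105 + 135 + 170 + 170 = 580 deg
  cos(580 deg) = -0.7660, sin(580 deg) = -0.6428
  joint[4] = (3.6290, 5.6386) + 6.4 * (-0.7660, -0.6428) = (3.6290 + -4.9027, 5.6386 + -4.1138) = (-1.2737, 1.5247)
End effector: (-1.2737, 1.5247)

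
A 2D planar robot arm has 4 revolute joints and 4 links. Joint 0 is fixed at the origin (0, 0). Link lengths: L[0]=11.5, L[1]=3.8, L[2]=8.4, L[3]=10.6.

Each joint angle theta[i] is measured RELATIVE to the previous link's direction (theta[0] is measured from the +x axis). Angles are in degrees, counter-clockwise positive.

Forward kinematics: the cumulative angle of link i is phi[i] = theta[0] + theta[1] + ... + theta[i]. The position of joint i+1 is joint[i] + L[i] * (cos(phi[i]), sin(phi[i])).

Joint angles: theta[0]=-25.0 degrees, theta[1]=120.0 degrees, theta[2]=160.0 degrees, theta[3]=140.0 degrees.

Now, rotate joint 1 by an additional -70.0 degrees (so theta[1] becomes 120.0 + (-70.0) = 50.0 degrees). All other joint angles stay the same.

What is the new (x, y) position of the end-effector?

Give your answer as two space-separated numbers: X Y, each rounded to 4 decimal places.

joint[0] = (0.0000, 0.0000)  (base)
link 0: phi[0] = -25 = -25 deg
  cos(-25 deg) = 0.9063, sin(-25 deg) = -0.4226
  joint[1] = (0.0000, 0.0000) + 11.5 * (0.9063, -0.4226) = (0.0000 + 10.4225, 0.0000 + -4.8601) = (10.4225, -4.8601)
link 1: phi[1] = -25 + 50 = 25 deg
  cos(25 deg) = 0.9063, sin(25 deg) = 0.4226
  joint[2] = (10.4225, -4.8601) + 3.8 * (0.9063, 0.4226) = (10.4225 + 3.4440, -4.8601 + 1.6059) = (13.8665, -3.2542)
link 2: phi[2] = -25 + 50 + 160 = 185 deg
  cos(185 deg) = -0.9962, sin(185 deg) = -0.0872
  joint[3] = (13.8665, -3.2542) + 8.4 * (-0.9962, -0.0872) = (13.8665 + -8.3680, -3.2542 + -0.7321) = (5.4985, -3.9863)
link 3: phi[3] = -25 + 50 + 160 + 140 = 325 deg
  cos(325 deg) = 0.8192, sin(325 deg) = -0.5736
  joint[4] = (5.4985, -3.9863) + 10.6 * (0.8192, -0.5736) = (5.4985 + 8.6830, -3.9863 + -6.0799) = (14.1815, -10.0662)
End effector: (14.1815, -10.0662)

Answer: 14.1815 -10.0662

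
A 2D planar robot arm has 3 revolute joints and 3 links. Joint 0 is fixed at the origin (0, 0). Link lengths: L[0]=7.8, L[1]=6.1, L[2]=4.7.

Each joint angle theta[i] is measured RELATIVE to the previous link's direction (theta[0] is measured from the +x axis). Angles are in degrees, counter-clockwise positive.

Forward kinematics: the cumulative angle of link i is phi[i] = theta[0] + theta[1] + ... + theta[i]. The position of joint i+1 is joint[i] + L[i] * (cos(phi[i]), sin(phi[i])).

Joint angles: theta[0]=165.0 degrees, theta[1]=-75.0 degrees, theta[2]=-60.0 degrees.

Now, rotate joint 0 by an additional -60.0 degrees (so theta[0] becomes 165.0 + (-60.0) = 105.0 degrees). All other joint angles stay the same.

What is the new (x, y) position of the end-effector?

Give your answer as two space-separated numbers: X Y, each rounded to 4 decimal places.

Answer: 7.3343 8.2342

Derivation:
joint[0] = (0.0000, 0.0000)  (base)
link 0: phi[0] = 105 = 105 deg
  cos(105 deg) = -0.2588, sin(105 deg) = 0.9659
  joint[1] = (0.0000, 0.0000) + 7.8 * (-0.2588, 0.9659) = (0.0000 + -2.0188, 0.0000 + 7.5342) = (-2.0188, 7.5342)
link 1: phi[1] = 105 + -75 = 30 deg
  cos(30 deg) = 0.8660, sin(30 deg) = 0.5000
  joint[2] = (-2.0188, 7.5342) + 6.1 * (0.8660, 0.5000) = (-2.0188 + 5.2828, 7.5342 + 3.0500) = (3.2640, 10.5842)
link 2: phi[2] = 105 + -75 + -60 = -30 deg
  cos(-30 deg) = 0.8660, sin(-30 deg) = -0.5000
  joint[3] = (3.2640, 10.5842) + 4.7 * (0.8660, -0.5000) = (3.2640 + 4.0703, 10.5842 + -2.3500) = (7.3343, 8.2342)
End effector: (7.3343, 8.2342)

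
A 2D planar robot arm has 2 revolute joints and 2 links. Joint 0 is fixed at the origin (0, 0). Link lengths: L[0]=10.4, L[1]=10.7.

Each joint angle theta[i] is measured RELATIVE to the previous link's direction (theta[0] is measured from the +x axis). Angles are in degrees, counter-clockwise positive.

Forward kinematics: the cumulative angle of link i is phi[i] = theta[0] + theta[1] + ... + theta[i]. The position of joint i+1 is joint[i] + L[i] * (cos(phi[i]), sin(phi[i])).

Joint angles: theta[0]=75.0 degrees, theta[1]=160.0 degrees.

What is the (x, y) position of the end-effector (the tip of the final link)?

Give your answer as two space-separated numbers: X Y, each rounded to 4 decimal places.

joint[0] = (0.0000, 0.0000)  (base)
link 0: phi[0] = 75 = 75 deg
  cos(75 deg) = 0.2588, sin(75 deg) = 0.9659
  joint[1] = (0.0000, 0.0000) + 10.4 * (0.2588, 0.9659) = (0.0000 + 2.6917, 0.0000 + 10.0456) = (2.6917, 10.0456)
link 1: phi[1] = 75 + 160 = 235 deg
  cos(235 deg) = -0.5736, sin(235 deg) = -0.8192
  joint[2] = (2.6917, 10.0456) + 10.7 * (-0.5736, -0.8192) = (2.6917 + -6.1373, 10.0456 + -8.7649) = (-3.4455, 1.2807)
End effector: (-3.4455, 1.2807)

Answer: -3.4455 1.2807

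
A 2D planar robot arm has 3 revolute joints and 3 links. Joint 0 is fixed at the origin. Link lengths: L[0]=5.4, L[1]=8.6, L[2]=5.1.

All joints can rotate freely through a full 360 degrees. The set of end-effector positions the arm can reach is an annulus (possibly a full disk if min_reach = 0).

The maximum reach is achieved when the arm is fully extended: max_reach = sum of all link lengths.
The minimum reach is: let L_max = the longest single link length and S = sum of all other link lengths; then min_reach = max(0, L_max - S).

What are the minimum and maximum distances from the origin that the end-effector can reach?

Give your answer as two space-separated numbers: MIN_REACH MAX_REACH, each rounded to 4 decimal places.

Answer: 0.0000 19.1000

Derivation:
Link lengths: [5.4, 8.6, 5.1]
max_reach = 5.4 + 8.6 + 5.1 = 19.1
L_max = max([5.4, 8.6, 5.1]) = 8.6
S (sum of others) = 19.1 - 8.6 = 10.5
min_reach = max(0, 8.6 - 10.5) = max(0, -1.9) = 0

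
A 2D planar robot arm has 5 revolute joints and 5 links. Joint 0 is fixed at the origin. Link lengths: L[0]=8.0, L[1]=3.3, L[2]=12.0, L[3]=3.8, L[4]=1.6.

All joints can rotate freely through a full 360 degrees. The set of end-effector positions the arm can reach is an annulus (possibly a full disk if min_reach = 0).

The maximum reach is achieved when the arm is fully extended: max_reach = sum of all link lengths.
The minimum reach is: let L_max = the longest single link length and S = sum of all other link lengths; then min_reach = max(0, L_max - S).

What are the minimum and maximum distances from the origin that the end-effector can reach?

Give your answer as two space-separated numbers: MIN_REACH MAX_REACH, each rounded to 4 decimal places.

Link lengths: [8.0, 3.3, 12.0, 3.8, 1.6]
max_reach = 8 + 3.3 + 12 + 3.8 + 1.6 = 28.7
L_max = max([8.0, 3.3, 12.0, 3.8, 1.6]) = 12
S (sum of others) = 28.7 - 12 = 16.7
min_reach = max(0, 12 - 16.7) = max(0, -4.7) = 0

Answer: 0.0000 28.7000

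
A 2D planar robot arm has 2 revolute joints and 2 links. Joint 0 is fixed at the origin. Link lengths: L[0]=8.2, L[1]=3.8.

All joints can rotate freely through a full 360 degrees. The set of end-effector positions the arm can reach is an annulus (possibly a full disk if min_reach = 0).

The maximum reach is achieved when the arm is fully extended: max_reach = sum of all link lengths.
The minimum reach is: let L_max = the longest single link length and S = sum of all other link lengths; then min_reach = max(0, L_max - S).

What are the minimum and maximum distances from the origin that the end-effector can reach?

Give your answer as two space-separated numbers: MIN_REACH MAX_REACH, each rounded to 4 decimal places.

Answer: 4.4000 12.0000

Derivation:
Link lengths: [8.2, 3.8]
max_reach = 8.2 + 3.8 = 12
L_max = max([8.2, 3.8]) = 8.2
S (sum of others) = 12 - 8.2 = 3.8
min_reach = max(0, 8.2 - 3.8) = max(0, 4.4) = 4.4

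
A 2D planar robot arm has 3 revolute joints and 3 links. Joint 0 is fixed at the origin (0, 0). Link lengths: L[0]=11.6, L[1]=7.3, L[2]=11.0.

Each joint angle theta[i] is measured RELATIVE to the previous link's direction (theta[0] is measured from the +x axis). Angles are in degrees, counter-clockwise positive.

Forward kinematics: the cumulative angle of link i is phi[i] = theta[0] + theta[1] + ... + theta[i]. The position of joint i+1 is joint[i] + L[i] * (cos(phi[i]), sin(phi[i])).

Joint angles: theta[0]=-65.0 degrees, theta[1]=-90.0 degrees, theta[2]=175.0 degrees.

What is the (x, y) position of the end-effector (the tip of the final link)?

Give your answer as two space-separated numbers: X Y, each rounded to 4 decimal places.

joint[0] = (0.0000, 0.0000)  (base)
link 0: phi[0] = -65 = -65 deg
  cos(-65 deg) = 0.4226, sin(-65 deg) = -0.9063
  joint[1] = (0.0000, 0.0000) + 11.6 * (0.4226, -0.9063) = (0.0000 + 4.9024, 0.0000 + -10.5132) = (4.9024, -10.5132)
link 1: phi[1] = -65 + -90 = -155 deg
  cos(-155 deg) = -0.9063, sin(-155 deg) = -0.4226
  joint[2] = (4.9024, -10.5132) + 7.3 * (-0.9063, -0.4226) = (4.9024 + -6.6160, -10.5132 + -3.0851) = (-1.7137, -13.5983)
link 2: phi[2] = -65 + -90 + 175 = 20 deg
  cos(20 deg) = 0.9397, sin(20 deg) = 0.3420
  joint[3] = (-1.7137, -13.5983) + 11 * (0.9397, 0.3420) = (-1.7137 + 10.3366, -13.5983 + 3.7622) = (8.6229, -9.8361)
End effector: (8.6229, -9.8361)

Answer: 8.6229 -9.8361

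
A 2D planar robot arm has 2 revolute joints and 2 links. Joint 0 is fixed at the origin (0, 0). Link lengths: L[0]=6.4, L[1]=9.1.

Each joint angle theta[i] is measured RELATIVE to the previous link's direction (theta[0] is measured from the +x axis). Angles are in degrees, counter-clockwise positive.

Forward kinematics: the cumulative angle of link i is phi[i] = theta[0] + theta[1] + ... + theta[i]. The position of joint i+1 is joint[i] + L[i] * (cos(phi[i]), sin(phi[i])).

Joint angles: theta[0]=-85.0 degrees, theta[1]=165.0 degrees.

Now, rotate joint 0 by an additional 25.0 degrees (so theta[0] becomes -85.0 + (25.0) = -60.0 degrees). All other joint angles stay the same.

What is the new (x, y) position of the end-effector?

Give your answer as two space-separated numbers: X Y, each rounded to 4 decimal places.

joint[0] = (0.0000, 0.0000)  (base)
link 0: phi[0] = -60 = -60 deg
  cos(-60 deg) = 0.5000, sin(-60 deg) = -0.8660
  joint[1] = (0.0000, 0.0000) + 6.4 * (0.5000, -0.8660) = (0.0000 + 3.2000, 0.0000 + -5.5426) = (3.2000, -5.5426)
link 1: phi[1] = -60 + 165 = 105 deg
  cos(105 deg) = -0.2588, sin(105 deg) = 0.9659
  joint[2] = (3.2000, -5.5426) + 9.1 * (-0.2588, 0.9659) = (3.2000 + -2.3553, -5.5426 + 8.7899) = (0.8447, 3.2474)
End effector: (0.8447, 3.2474)

Answer: 0.8447 3.2474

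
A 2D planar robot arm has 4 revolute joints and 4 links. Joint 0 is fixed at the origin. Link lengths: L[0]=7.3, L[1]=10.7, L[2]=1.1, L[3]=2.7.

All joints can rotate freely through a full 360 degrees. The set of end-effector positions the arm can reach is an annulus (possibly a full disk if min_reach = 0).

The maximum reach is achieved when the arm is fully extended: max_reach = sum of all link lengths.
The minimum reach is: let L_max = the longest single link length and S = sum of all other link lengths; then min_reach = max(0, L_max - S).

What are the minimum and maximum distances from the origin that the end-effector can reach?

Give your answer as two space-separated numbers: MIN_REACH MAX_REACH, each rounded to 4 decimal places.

Answer: 0.0000 21.8000

Derivation:
Link lengths: [7.3, 10.7, 1.1, 2.7]
max_reach = 7.3 + 10.7 + 1.1 + 2.7 = 21.8
L_max = max([7.3, 10.7, 1.1, 2.7]) = 10.7
S (sum of others) = 21.8 - 10.7 = 11.1
min_reach = max(0, 10.7 - 11.1) = max(0, -0.4) = 0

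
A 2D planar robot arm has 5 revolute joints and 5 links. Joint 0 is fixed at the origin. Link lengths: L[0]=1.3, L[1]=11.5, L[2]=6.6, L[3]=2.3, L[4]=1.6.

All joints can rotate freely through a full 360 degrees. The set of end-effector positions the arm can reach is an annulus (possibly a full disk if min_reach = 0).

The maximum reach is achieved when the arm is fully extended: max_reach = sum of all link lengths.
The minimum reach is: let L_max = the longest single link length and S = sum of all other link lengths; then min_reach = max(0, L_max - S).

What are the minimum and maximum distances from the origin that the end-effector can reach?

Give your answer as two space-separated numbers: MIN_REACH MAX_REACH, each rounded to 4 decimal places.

Link lengths: [1.3, 11.5, 6.6, 2.3, 1.6]
max_reach = 1.3 + 11.5 + 6.6 + 2.3 + 1.6 = 23.3
L_max = max([1.3, 11.5, 6.6, 2.3, 1.6]) = 11.5
S (sum of others) = 23.3 - 11.5 = 11.8
min_reach = max(0, 11.5 - 11.8) = max(0, -0.3) = 0

Answer: 0.0000 23.3000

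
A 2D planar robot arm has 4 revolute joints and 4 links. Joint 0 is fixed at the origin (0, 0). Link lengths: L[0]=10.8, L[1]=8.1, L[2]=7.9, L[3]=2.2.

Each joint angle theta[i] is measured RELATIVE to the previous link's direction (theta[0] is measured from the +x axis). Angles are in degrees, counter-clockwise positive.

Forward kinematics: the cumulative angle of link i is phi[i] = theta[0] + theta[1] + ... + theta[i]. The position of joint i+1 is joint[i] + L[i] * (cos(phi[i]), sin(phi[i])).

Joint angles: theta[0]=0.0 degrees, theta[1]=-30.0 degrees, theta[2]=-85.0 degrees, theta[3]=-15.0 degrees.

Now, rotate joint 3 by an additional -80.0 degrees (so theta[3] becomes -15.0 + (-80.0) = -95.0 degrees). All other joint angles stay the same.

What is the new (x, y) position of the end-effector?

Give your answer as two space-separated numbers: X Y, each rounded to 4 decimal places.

Answer: 12.5709 -10.1098

Derivation:
joint[0] = (0.0000, 0.0000)  (base)
link 0: phi[0] = 0 = 0 deg
  cos(0 deg) = 1.0000, sin(0 deg) = 0.0000
  joint[1] = (0.0000, 0.0000) + 10.8 * (1.0000, 0.0000) = (0.0000 + 10.8000, 0.0000 + 0.0000) = (10.8000, 0.0000)
link 1: phi[1] = 0 + -30 = -30 deg
  cos(-30 deg) = 0.8660, sin(-30 deg) = -0.5000
  joint[2] = (10.8000, 0.0000) + 8.1 * (0.8660, -0.5000) = (10.8000 + 7.0148, 0.0000 + -4.0500) = (17.8148, -4.0500)
link 2: phi[2] = 0 + -30 + -85 = -115 deg
  cos(-115 deg) = -0.4226, sin(-115 deg) = -0.9063
  joint[3] = (17.8148, -4.0500) + 7.9 * (-0.4226, -0.9063) = (17.8148 + -3.3387, -4.0500 + -7.1598) = (14.4761, -11.2098)
link 3: phi[3] = 0 + -30 + -85 + -95 = -210 deg
  cos(-210 deg) = -0.8660, sin(-210 deg) = 0.5000
  joint[4] = (14.4761, -11.2098) + 2.2 * (-0.8660, 0.5000) = (14.4761 + -1.9053, -11.2098 + 1.1000) = (12.5709, -10.1098)
End effector: (12.5709, -10.1098)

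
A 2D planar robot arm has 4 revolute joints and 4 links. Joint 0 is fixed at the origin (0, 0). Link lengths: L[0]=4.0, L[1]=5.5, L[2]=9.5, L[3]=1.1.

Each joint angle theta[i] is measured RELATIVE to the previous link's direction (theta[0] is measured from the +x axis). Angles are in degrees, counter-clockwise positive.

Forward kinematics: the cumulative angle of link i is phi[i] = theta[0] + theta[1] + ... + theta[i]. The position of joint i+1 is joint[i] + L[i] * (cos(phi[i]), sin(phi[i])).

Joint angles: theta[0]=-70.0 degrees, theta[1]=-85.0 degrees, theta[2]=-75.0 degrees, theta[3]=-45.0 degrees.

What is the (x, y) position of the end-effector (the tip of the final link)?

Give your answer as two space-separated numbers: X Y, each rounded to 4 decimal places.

Answer: -9.6272 2.2901

Derivation:
joint[0] = (0.0000, 0.0000)  (base)
link 0: phi[0] = -70 = -70 deg
  cos(-70 deg) = 0.3420, sin(-70 deg) = -0.9397
  joint[1] = (0.0000, 0.0000) + 4 * (0.3420, -0.9397) = (0.0000 + 1.3681, 0.0000 + -3.7588) = (1.3681, -3.7588)
link 1: phi[1] = -70 + -85 = -155 deg
  cos(-155 deg) = -0.9063, sin(-155 deg) = -0.4226
  joint[2] = (1.3681, -3.7588) + 5.5 * (-0.9063, -0.4226) = (1.3681 + -4.9847, -3.7588 + -2.3244) = (-3.6166, -6.0832)
link 2: phi[2] = -70 + -85 + -75 = -230 deg
  cos(-230 deg) = -0.6428, sin(-230 deg) = 0.7660
  joint[3] = (-3.6166, -6.0832) + 9.5 * (-0.6428, 0.7660) = (-3.6166 + -6.1065, -6.0832 + 7.2774) = (-9.7231, 1.1943)
link 3: phi[3] = -70 + -85 + -75 + -45 = -275 deg
  cos(-275 deg) = 0.0872, sin(-275 deg) = 0.9962
  joint[4] = (-9.7231, 1.1943) + 1.1 * (0.0872, 0.9962) = (-9.7231 + 0.0959, 1.1943 + 1.0958) = (-9.6272, 2.2901)
End effector: (-9.6272, 2.2901)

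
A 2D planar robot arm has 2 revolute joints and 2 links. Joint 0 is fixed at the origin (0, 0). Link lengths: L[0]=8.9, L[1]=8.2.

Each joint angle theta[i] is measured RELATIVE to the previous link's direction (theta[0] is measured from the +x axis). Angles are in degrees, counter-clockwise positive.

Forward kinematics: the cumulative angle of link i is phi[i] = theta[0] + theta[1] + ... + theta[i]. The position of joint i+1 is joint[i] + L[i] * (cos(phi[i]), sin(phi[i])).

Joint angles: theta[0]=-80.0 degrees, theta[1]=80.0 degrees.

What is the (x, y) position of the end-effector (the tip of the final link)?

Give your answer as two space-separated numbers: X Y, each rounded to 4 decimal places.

joint[0] = (0.0000, 0.0000)  (base)
link 0: phi[0] = -80 = -80 deg
  cos(-80 deg) = 0.1736, sin(-80 deg) = -0.9848
  joint[1] = (0.0000, 0.0000) + 8.9 * (0.1736, -0.9848) = (0.0000 + 1.5455, 0.0000 + -8.7648) = (1.5455, -8.7648)
link 1: phi[1] = -80 + 80 = 0 deg
  cos(0 deg) = 1.0000, sin(0 deg) = 0.0000
  joint[2] = (1.5455, -8.7648) + 8.2 * (1.0000, 0.0000) = (1.5455 + 8.2000, -8.7648 + 0.0000) = (9.7455, -8.7648)
End effector: (9.7455, -8.7648)

Answer: 9.7455 -8.7648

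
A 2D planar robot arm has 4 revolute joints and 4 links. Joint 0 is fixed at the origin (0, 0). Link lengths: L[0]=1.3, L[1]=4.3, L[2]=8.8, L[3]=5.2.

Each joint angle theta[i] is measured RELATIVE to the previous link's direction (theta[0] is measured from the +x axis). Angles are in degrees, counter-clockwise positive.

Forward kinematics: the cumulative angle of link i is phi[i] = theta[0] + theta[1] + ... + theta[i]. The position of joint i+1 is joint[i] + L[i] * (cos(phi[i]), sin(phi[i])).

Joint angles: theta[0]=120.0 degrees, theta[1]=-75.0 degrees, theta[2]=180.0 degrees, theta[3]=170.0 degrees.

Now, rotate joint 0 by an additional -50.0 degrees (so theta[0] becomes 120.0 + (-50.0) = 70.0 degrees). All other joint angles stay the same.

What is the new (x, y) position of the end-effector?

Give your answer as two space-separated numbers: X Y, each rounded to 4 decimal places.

Answer: 0.9846 0.2679

Derivation:
joint[0] = (0.0000, 0.0000)  (base)
link 0: phi[0] = 70 = 70 deg
  cos(70 deg) = 0.3420, sin(70 deg) = 0.9397
  joint[1] = (0.0000, 0.0000) + 1.3 * (0.3420, 0.9397) = (0.0000 + 0.4446, 0.0000 + 1.2216) = (0.4446, 1.2216)
link 1: phi[1] = 70 + -75 = -5 deg
  cos(-5 deg) = 0.9962, sin(-5 deg) = -0.0872
  joint[2] = (0.4446, 1.2216) + 4.3 * (0.9962, -0.0872) = (0.4446 + 4.2836, 1.2216 + -0.3748) = (4.7283, 0.8468)
link 2: phi[2] = 70 + -75 + 180 = 175 deg
  cos(175 deg) = -0.9962, sin(175 deg) = 0.0872
  joint[3] = (4.7283, 0.8468) + 8.8 * (-0.9962, 0.0872) = (4.7283 + -8.7665, 0.8468 + 0.7670) = (-4.0382, 1.6138)
link 3: phi[3] = 70 + -75 + 180 + 170 = 345 deg
  cos(345 deg) = 0.9659, sin(345 deg) = -0.2588
  joint[4] = (-4.0382, 1.6138) + 5.2 * (0.9659, -0.2588) = (-4.0382 + 5.0228, 1.6138 + -1.3459) = (0.9846, 0.2679)
End effector: (0.9846, 0.2679)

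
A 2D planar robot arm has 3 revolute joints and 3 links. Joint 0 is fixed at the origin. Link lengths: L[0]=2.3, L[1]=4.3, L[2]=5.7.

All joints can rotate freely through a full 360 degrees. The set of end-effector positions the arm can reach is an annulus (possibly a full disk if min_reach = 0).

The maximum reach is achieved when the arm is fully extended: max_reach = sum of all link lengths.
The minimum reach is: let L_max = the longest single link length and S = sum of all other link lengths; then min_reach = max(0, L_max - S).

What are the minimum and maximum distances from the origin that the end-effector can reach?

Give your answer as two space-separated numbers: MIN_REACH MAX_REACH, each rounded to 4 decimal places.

Answer: 0.0000 12.3000

Derivation:
Link lengths: [2.3, 4.3, 5.7]
max_reach = 2.3 + 4.3 + 5.7 = 12.3
L_max = max([2.3, 4.3, 5.7]) = 5.7
S (sum of others) = 12.3 - 5.7 = 6.6
min_reach = max(0, 5.7 - 6.6) = max(0, -0.9) = 0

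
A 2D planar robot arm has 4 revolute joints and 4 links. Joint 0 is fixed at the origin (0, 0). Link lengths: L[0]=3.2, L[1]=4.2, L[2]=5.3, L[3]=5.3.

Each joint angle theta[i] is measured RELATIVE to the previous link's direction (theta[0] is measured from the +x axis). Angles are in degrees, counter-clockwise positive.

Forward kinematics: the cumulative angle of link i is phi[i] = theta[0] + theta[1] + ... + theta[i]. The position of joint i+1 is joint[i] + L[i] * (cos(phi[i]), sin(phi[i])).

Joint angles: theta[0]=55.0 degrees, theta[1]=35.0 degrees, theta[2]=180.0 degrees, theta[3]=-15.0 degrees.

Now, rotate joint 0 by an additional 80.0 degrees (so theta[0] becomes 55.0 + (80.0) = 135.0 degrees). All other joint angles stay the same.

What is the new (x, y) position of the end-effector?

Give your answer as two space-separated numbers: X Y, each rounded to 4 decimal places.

joint[0] = (0.0000, 0.0000)  (base)
link 0: phi[0] = 135 = 135 deg
  cos(135 deg) = -0.7071, sin(135 deg) = 0.7071
  joint[1] = (0.0000, 0.0000) + 3.2 * (-0.7071, 0.7071) = (0.0000 + -2.2627, 0.0000 + 2.2627) = (-2.2627, 2.2627)
link 1: phi[1] = 135 + 35 = 170 deg
  cos(170 deg) = -0.9848, sin(170 deg) = 0.1736
  joint[2] = (-2.2627, 2.2627) + 4.2 * (-0.9848, 0.1736) = (-2.2627 + -4.1362, 2.2627 + 0.7293) = (-6.3989, 2.9921)
link 2: phi[2] = 135 + 35 + 180 = 350 deg
  cos(350 deg) = 0.9848, sin(350 deg) = -0.1736
  joint[3] = (-6.3989, 2.9921) + 5.3 * (0.9848, -0.1736) = (-6.3989 + 5.2195, 2.9921 + -0.9203) = (-1.1795, 2.0717)
link 3: phi[3] = 135 + 35 + 180 + -15 = 335 deg
  cos(335 deg) = 0.9063, sin(335 deg) = -0.4226
  joint[4] = (-1.1795, 2.0717) + 5.3 * (0.9063, -0.4226) = (-1.1795 + 4.8034, 2.0717 + -2.2399) = (3.6240, -0.1681)
End effector: (3.6240, -0.1681)

Answer: 3.6240 -0.1681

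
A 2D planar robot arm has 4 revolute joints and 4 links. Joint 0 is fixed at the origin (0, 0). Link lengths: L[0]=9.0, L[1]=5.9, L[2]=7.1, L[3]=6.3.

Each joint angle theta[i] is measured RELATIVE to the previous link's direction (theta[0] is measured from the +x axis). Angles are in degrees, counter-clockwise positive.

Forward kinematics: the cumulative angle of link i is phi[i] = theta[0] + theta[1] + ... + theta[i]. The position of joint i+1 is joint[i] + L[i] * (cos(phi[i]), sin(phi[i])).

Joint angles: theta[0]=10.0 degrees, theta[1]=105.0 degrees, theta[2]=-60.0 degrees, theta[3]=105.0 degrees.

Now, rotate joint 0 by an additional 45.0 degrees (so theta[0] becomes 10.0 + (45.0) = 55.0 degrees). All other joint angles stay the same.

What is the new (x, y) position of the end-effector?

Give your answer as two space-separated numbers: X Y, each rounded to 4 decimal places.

Answer: -7.3246 13.7199

Derivation:
joint[0] = (0.0000, 0.0000)  (base)
link 0: phi[0] = 55 = 55 deg
  cos(55 deg) = 0.5736, sin(55 deg) = 0.8192
  joint[1] = (0.0000, 0.0000) + 9 * (0.5736, 0.8192) = (0.0000 + 5.1622, 0.0000 + 7.3724) = (5.1622, 7.3724)
link 1: phi[1] = 55 + 105 = 160 deg
  cos(160 deg) = -0.9397, sin(160 deg) = 0.3420
  joint[2] = (5.1622, 7.3724) + 5.9 * (-0.9397, 0.3420) = (5.1622 + -5.5442, 7.3724 + 2.0179) = (-0.3820, 9.3903)
link 2: phi[2] = 55 + 105 + -60 = 100 deg
  cos(100 deg) = -0.1736, sin(100 deg) = 0.9848
  joint[3] = (-0.3820, 9.3903) + 7.1 * (-0.1736, 0.9848) = (-0.3820 + -1.2329, 9.3903 + 6.9921) = (-1.6149, 16.3824)
link 3: phi[3] = 55 + 105 + -60 + 105 = 205 deg
  cos(205 deg) = -0.9063, sin(205 deg) = -0.4226
  joint[4] = (-1.6149, 16.3824) + 6.3 * (-0.9063, -0.4226) = (-1.6149 + -5.7097, 16.3824 + -2.6625) = (-7.3246, 13.7199)
End effector: (-7.3246, 13.7199)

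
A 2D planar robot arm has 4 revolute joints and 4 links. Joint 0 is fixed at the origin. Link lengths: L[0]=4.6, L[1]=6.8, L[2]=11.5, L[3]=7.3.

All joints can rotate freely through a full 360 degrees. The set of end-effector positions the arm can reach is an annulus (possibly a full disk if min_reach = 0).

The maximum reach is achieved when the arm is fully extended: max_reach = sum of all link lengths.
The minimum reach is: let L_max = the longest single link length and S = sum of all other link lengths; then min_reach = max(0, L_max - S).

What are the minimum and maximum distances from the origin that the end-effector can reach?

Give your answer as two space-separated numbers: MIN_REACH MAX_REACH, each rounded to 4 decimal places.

Answer: 0.0000 30.2000

Derivation:
Link lengths: [4.6, 6.8, 11.5, 7.3]
max_reach = 4.6 + 6.8 + 11.5 + 7.3 = 30.2
L_max = max([4.6, 6.8, 11.5, 7.3]) = 11.5
S (sum of others) = 30.2 - 11.5 = 18.7
min_reach = max(0, 11.5 - 18.7) = max(0, -7.2) = 0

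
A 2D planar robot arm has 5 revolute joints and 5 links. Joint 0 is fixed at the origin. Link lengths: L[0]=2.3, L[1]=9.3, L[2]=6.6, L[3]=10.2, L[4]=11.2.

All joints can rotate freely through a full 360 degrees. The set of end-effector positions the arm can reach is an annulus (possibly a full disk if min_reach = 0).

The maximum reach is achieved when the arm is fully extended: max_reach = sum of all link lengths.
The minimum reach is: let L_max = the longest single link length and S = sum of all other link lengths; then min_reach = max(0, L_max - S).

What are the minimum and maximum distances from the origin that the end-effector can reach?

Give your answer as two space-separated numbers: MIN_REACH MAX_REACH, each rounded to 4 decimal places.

Link lengths: [2.3, 9.3, 6.6, 10.2, 11.2]
max_reach = 2.3 + 9.3 + 6.6 + 10.2 + 11.2 = 39.6
L_max = max([2.3, 9.3, 6.6, 10.2, 11.2]) = 11.2
S (sum of others) = 39.6 - 11.2 = 28.4
min_reach = max(0, 11.2 - 28.4) = max(0, -17.2) = 0

Answer: 0.0000 39.6000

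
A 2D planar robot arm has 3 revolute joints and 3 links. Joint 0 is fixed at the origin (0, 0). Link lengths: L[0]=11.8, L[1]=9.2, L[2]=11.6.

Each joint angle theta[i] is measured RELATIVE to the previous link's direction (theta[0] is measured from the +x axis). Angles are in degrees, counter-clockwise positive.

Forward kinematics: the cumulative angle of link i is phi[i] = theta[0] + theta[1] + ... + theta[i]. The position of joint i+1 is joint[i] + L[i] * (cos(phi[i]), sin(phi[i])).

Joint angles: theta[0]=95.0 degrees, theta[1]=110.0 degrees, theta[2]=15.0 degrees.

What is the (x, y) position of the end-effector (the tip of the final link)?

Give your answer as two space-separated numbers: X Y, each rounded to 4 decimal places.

Answer: -18.2526 0.4107

Derivation:
joint[0] = (0.0000, 0.0000)  (base)
link 0: phi[0] = 95 = 95 deg
  cos(95 deg) = -0.0872, sin(95 deg) = 0.9962
  joint[1] = (0.0000, 0.0000) + 11.8 * (-0.0872, 0.9962) = (0.0000 + -1.0284, 0.0000 + 11.7551) = (-1.0284, 11.7551)
link 1: phi[1] = 95 + 110 = 205 deg
  cos(205 deg) = -0.9063, sin(205 deg) = -0.4226
  joint[2] = (-1.0284, 11.7551) + 9.2 * (-0.9063, -0.4226) = (-1.0284 + -8.3380, 11.7551 + -3.8881) = (-9.3665, 7.8670)
link 2: phi[2] = 95 + 110 + 15 = 220 deg
  cos(220 deg) = -0.7660, sin(220 deg) = -0.6428
  joint[3] = (-9.3665, 7.8670) + 11.6 * (-0.7660, -0.6428) = (-9.3665 + -8.8861, 7.8670 + -7.4563) = (-18.2526, 0.4107)
End effector: (-18.2526, 0.4107)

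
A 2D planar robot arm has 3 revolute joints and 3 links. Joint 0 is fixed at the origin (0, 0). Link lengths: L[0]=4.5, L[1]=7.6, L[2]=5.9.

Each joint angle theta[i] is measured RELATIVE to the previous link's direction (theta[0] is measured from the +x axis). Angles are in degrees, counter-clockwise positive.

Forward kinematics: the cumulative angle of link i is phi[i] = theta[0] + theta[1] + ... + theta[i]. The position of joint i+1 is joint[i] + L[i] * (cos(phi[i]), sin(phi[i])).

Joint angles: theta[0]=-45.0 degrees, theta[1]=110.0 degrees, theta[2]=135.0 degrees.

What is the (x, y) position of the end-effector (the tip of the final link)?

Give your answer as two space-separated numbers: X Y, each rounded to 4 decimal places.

Answer: 0.8497 1.6880

Derivation:
joint[0] = (0.0000, 0.0000)  (base)
link 0: phi[0] = -45 = -45 deg
  cos(-45 deg) = 0.7071, sin(-45 deg) = -0.7071
  joint[1] = (0.0000, 0.0000) + 4.5 * (0.7071, -0.7071) = (0.0000 + 3.1820, 0.0000 + -3.1820) = (3.1820, -3.1820)
link 1: phi[1] = -45 + 110 = 65 deg
  cos(65 deg) = 0.4226, sin(65 deg) = 0.9063
  joint[2] = (3.1820, -3.1820) + 7.6 * (0.4226, 0.9063) = (3.1820 + 3.2119, -3.1820 + 6.8879) = (6.3939, 3.7060)
link 2: phi[2] = -45 + 110 + 135 = 200 deg
  cos(200 deg) = -0.9397, sin(200 deg) = -0.3420
  joint[3] = (6.3939, 3.7060) + 5.9 * (-0.9397, -0.3420) = (6.3939 + -5.5442, 3.7060 + -2.0179) = (0.8497, 1.6880)
End effector: (0.8497, 1.6880)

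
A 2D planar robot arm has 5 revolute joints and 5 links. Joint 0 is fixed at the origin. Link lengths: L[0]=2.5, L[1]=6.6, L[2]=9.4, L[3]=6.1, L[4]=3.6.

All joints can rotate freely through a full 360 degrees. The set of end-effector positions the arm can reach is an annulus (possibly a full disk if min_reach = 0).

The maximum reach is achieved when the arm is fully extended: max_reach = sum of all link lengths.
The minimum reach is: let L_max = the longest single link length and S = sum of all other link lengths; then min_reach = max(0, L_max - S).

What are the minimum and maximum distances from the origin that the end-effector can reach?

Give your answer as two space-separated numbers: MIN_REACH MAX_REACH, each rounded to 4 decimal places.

Link lengths: [2.5, 6.6, 9.4, 6.1, 3.6]
max_reach = 2.5 + 6.6 + 9.4 + 6.1 + 3.6 = 28.2
L_max = max([2.5, 6.6, 9.4, 6.1, 3.6]) = 9.4
S (sum of others) = 28.2 - 9.4 = 18.8
min_reach = max(0, 9.4 - 18.8) = max(0, -9.4) = 0

Answer: 0.0000 28.2000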